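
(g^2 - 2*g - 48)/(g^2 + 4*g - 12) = (g - 8)/(g - 2)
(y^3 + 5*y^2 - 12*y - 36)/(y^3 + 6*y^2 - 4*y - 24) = (y - 3)/(y - 2)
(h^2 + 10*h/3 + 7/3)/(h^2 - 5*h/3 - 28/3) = (h + 1)/(h - 4)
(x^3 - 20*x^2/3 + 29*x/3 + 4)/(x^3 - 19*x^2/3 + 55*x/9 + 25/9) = 3*(x^2 - 7*x + 12)/(3*x^2 - 20*x + 25)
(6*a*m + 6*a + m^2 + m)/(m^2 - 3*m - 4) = (6*a + m)/(m - 4)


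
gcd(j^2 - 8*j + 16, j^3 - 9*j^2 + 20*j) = j - 4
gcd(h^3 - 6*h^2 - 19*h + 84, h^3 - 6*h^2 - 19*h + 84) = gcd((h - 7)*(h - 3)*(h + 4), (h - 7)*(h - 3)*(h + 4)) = h^3 - 6*h^2 - 19*h + 84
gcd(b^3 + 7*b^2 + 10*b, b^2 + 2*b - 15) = b + 5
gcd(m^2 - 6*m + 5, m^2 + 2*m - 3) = m - 1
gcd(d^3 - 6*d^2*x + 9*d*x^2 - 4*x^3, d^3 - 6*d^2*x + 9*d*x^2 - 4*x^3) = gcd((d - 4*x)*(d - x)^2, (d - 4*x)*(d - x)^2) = -d^3 + 6*d^2*x - 9*d*x^2 + 4*x^3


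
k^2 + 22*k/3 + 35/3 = (k + 7/3)*(k + 5)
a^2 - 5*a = a*(a - 5)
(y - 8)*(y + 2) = y^2 - 6*y - 16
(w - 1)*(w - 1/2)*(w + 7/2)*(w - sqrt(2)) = w^4 - sqrt(2)*w^3 + 2*w^3 - 19*w^2/4 - 2*sqrt(2)*w^2 + 7*w/4 + 19*sqrt(2)*w/4 - 7*sqrt(2)/4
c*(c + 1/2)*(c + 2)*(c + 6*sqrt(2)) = c^4 + 5*c^3/2 + 6*sqrt(2)*c^3 + c^2 + 15*sqrt(2)*c^2 + 6*sqrt(2)*c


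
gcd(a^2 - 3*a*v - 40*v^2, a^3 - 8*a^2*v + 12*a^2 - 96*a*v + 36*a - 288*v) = -a + 8*v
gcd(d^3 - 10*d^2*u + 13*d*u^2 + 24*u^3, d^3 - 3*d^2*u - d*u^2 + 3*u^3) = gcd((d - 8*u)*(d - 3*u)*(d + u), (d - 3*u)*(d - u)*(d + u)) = -d^2 + 2*d*u + 3*u^2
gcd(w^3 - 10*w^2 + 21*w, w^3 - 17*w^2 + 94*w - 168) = w - 7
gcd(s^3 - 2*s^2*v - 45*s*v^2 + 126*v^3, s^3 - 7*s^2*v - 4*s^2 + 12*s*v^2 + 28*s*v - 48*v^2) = s - 3*v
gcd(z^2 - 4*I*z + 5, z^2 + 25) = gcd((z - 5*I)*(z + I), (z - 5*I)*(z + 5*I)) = z - 5*I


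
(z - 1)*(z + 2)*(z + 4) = z^3 + 5*z^2 + 2*z - 8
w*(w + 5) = w^2 + 5*w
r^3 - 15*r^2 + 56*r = r*(r - 8)*(r - 7)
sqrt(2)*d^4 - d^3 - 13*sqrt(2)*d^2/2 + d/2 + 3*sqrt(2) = (d - 2*sqrt(2))*(d - sqrt(2)/2)*(d + 3*sqrt(2)/2)*(sqrt(2)*d + 1)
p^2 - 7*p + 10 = (p - 5)*(p - 2)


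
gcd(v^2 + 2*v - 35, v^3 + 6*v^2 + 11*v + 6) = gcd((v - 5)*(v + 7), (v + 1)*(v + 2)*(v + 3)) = 1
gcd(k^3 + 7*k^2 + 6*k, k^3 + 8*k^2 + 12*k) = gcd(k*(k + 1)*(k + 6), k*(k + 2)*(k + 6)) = k^2 + 6*k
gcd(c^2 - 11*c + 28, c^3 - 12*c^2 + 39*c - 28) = c^2 - 11*c + 28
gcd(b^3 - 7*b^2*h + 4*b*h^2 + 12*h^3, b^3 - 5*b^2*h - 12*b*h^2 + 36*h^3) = b^2 - 8*b*h + 12*h^2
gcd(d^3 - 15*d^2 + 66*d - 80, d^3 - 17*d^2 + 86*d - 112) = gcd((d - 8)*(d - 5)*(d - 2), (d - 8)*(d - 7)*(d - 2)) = d^2 - 10*d + 16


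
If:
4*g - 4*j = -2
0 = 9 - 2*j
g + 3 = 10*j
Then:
No Solution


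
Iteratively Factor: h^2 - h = (h)*(h - 1)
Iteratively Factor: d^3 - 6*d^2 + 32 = (d - 4)*(d^2 - 2*d - 8) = (d - 4)^2*(d + 2)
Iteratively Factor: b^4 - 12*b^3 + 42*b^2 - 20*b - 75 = (b - 5)*(b^3 - 7*b^2 + 7*b + 15) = (b - 5)*(b - 3)*(b^2 - 4*b - 5) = (b - 5)^2*(b - 3)*(b + 1)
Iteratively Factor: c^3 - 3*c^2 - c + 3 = (c - 1)*(c^2 - 2*c - 3) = (c - 1)*(c + 1)*(c - 3)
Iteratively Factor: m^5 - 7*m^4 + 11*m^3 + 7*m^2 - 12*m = (m - 1)*(m^4 - 6*m^3 + 5*m^2 + 12*m) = m*(m - 1)*(m^3 - 6*m^2 + 5*m + 12) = m*(m - 1)*(m + 1)*(m^2 - 7*m + 12) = m*(m - 4)*(m - 1)*(m + 1)*(m - 3)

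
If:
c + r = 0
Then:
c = -r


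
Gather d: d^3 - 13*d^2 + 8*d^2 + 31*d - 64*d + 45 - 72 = d^3 - 5*d^2 - 33*d - 27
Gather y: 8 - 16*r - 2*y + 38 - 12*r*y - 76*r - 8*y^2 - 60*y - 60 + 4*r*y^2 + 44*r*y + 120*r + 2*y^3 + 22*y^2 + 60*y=28*r + 2*y^3 + y^2*(4*r + 14) + y*(32*r - 2) - 14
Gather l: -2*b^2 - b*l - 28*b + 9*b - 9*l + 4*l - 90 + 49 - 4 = -2*b^2 - 19*b + l*(-b - 5) - 45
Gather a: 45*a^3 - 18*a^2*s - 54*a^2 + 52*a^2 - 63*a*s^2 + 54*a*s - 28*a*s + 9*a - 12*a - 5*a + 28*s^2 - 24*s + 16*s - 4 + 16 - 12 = 45*a^3 + a^2*(-18*s - 2) + a*(-63*s^2 + 26*s - 8) + 28*s^2 - 8*s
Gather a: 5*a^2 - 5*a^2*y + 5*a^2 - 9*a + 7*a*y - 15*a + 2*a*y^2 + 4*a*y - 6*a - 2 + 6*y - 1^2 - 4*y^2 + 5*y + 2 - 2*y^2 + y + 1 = a^2*(10 - 5*y) + a*(2*y^2 + 11*y - 30) - 6*y^2 + 12*y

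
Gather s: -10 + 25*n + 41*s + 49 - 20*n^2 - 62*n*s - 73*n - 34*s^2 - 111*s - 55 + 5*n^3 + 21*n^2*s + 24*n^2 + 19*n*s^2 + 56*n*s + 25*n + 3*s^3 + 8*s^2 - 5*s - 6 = 5*n^3 + 4*n^2 - 23*n + 3*s^3 + s^2*(19*n - 26) + s*(21*n^2 - 6*n - 75) - 22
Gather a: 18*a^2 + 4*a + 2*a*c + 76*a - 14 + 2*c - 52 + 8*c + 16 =18*a^2 + a*(2*c + 80) + 10*c - 50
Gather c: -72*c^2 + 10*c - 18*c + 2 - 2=-72*c^2 - 8*c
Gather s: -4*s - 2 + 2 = -4*s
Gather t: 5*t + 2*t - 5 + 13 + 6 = 7*t + 14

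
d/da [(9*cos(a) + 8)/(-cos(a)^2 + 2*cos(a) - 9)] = (-9*cos(a)^2 - 16*cos(a) + 97)*sin(a)/(sin(a)^2 + 2*cos(a) - 10)^2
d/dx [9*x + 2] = 9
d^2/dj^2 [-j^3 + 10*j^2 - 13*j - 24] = 20 - 6*j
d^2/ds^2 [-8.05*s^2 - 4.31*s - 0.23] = -16.1000000000000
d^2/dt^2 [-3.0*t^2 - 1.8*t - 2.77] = -6.00000000000000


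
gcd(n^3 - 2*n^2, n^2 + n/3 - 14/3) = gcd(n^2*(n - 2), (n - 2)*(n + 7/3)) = n - 2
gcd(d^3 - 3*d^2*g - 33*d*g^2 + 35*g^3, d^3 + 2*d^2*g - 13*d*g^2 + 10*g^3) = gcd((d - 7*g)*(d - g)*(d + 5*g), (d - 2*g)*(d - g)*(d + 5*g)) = d^2 + 4*d*g - 5*g^2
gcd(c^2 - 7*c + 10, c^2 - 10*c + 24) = 1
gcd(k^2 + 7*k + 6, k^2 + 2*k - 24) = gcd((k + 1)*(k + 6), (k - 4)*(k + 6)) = k + 6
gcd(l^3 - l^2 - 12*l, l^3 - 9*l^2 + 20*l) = l^2 - 4*l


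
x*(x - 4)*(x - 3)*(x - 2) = x^4 - 9*x^3 + 26*x^2 - 24*x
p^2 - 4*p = p*(p - 4)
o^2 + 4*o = o*(o + 4)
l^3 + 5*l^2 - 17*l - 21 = (l - 3)*(l + 1)*(l + 7)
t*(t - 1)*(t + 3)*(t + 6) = t^4 + 8*t^3 + 9*t^2 - 18*t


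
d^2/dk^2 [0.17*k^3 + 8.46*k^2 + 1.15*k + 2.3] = 1.02*k + 16.92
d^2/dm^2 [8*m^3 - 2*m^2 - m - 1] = 48*m - 4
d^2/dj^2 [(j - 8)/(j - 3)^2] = 2*(j - 18)/(j - 3)^4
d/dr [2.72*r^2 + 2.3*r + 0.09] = 5.44*r + 2.3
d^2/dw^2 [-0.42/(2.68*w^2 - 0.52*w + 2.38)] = (6.033216*w^2 - 1.170624*w - 0.42*(5.36*w - 0.52)*(10.72*w - 1.04) + 5.357856)/(2.68*w^2 - 0.52*w + 2.38)^3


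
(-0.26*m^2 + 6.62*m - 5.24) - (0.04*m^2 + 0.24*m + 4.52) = -0.3*m^2 + 6.38*m - 9.76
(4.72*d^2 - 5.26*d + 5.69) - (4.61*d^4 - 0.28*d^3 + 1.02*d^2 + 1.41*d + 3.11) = -4.61*d^4 + 0.28*d^3 + 3.7*d^2 - 6.67*d + 2.58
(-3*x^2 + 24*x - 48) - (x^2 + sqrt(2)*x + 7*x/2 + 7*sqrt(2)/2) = -4*x^2 - sqrt(2)*x + 41*x/2 - 48 - 7*sqrt(2)/2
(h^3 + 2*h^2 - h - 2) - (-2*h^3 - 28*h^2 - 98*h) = 3*h^3 + 30*h^2 + 97*h - 2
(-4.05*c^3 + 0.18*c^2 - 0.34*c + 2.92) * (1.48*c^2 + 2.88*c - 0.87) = -5.994*c^5 - 11.3976*c^4 + 3.5387*c^3 + 3.1858*c^2 + 8.7054*c - 2.5404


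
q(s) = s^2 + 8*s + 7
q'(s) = 2*s + 8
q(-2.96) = -7.92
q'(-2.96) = 2.08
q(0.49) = 11.16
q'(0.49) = 8.98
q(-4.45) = -8.80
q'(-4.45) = -0.90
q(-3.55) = -8.80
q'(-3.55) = 0.90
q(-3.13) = -8.24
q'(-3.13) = 1.74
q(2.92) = 38.89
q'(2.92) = 13.84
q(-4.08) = -8.99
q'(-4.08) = -0.16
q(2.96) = 39.44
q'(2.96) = 13.92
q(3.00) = 40.00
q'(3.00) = 14.00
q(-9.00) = 16.00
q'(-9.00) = -10.00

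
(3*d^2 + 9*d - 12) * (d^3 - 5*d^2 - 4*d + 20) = 3*d^5 - 6*d^4 - 69*d^3 + 84*d^2 + 228*d - 240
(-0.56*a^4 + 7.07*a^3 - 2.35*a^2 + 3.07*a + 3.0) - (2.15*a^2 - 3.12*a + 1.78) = -0.56*a^4 + 7.07*a^3 - 4.5*a^2 + 6.19*a + 1.22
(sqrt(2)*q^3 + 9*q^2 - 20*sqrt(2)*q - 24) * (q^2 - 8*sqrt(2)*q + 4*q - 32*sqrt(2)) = sqrt(2)*q^5 - 7*q^4 + 4*sqrt(2)*q^4 - 92*sqrt(2)*q^3 - 28*q^3 - 368*sqrt(2)*q^2 + 296*q^2 + 192*sqrt(2)*q + 1184*q + 768*sqrt(2)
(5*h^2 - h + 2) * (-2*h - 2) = -10*h^3 - 8*h^2 - 2*h - 4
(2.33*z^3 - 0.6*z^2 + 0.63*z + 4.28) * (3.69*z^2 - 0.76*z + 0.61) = 8.5977*z^5 - 3.9848*z^4 + 4.202*z^3 + 14.9484*z^2 - 2.8685*z + 2.6108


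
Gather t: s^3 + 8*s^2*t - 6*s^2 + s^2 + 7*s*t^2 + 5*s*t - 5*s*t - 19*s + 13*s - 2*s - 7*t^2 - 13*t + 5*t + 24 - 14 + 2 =s^3 - 5*s^2 - 8*s + t^2*(7*s - 7) + t*(8*s^2 - 8) + 12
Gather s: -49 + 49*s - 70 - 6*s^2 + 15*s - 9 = -6*s^2 + 64*s - 128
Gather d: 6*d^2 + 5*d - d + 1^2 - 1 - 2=6*d^2 + 4*d - 2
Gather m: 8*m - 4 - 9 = 8*m - 13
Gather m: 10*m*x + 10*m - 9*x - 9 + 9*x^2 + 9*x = m*(10*x + 10) + 9*x^2 - 9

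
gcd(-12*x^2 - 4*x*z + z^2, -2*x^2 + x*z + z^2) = 2*x + z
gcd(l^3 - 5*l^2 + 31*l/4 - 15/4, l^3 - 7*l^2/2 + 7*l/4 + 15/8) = l^2 - 4*l + 15/4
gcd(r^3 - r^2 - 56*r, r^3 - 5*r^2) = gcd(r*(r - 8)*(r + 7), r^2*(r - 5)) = r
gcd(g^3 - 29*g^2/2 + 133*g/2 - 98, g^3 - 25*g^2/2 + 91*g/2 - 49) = g^2 - 21*g/2 + 49/2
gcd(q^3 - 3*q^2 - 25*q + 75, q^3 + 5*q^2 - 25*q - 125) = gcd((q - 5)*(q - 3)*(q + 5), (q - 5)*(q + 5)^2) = q^2 - 25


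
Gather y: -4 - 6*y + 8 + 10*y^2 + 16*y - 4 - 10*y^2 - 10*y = 0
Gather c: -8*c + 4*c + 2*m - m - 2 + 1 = -4*c + m - 1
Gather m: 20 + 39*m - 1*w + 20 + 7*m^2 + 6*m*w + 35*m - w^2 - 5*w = 7*m^2 + m*(6*w + 74) - w^2 - 6*w + 40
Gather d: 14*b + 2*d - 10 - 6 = 14*b + 2*d - 16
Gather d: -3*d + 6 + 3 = 9 - 3*d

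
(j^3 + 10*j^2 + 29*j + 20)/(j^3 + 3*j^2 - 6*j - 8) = (j + 5)/(j - 2)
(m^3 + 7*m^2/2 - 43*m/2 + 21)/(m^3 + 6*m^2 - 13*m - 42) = (m^2 - 7*m/2 + 3)/(m^2 - m - 6)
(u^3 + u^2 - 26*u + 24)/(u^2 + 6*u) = u - 5 + 4/u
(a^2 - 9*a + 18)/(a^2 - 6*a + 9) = (a - 6)/(a - 3)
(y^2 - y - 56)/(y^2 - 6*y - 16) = (y + 7)/(y + 2)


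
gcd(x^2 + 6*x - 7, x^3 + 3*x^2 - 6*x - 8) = 1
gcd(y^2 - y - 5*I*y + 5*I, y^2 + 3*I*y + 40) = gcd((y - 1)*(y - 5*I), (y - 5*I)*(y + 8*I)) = y - 5*I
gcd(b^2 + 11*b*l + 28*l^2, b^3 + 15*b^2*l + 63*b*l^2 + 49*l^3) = b + 7*l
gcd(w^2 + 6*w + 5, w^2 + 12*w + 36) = 1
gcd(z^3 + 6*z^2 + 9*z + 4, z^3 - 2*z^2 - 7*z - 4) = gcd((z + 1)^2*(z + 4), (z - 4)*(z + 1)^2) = z^2 + 2*z + 1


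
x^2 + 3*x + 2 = (x + 1)*(x + 2)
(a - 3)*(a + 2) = a^2 - a - 6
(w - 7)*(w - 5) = w^2 - 12*w + 35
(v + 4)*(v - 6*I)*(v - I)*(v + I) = v^4 + 4*v^3 - 6*I*v^3 + v^2 - 24*I*v^2 + 4*v - 6*I*v - 24*I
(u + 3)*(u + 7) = u^2 + 10*u + 21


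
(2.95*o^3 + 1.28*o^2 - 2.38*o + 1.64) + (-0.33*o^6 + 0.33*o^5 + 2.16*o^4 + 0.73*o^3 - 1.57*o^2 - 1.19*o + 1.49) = -0.33*o^6 + 0.33*o^5 + 2.16*o^4 + 3.68*o^3 - 0.29*o^2 - 3.57*o + 3.13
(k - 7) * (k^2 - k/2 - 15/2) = k^3 - 15*k^2/2 - 4*k + 105/2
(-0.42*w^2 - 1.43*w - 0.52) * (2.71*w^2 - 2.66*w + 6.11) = -1.1382*w^4 - 2.7581*w^3 - 0.171600000000001*w^2 - 7.3541*w - 3.1772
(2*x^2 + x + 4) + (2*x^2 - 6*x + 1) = 4*x^2 - 5*x + 5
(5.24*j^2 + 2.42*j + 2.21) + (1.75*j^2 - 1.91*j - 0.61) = 6.99*j^2 + 0.51*j + 1.6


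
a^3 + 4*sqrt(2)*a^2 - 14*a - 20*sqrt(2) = (a - 2*sqrt(2))*(a + sqrt(2))*(a + 5*sqrt(2))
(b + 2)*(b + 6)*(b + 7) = b^3 + 15*b^2 + 68*b + 84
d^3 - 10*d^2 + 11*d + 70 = (d - 7)*(d - 5)*(d + 2)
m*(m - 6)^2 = m^3 - 12*m^2 + 36*m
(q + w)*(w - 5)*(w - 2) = q*w^2 - 7*q*w + 10*q + w^3 - 7*w^2 + 10*w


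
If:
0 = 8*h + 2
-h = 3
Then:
No Solution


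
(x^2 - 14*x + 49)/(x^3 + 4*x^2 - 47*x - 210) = (x - 7)/(x^2 + 11*x + 30)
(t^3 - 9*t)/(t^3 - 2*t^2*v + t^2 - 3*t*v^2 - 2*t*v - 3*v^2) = t*(9 - t^2)/(-t^3 + 2*t^2*v - t^2 + 3*t*v^2 + 2*t*v + 3*v^2)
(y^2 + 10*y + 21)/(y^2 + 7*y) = (y + 3)/y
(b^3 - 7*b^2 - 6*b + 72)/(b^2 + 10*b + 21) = (b^2 - 10*b + 24)/(b + 7)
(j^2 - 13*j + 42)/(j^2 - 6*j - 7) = (j - 6)/(j + 1)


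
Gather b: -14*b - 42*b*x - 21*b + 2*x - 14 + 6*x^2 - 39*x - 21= b*(-42*x - 35) + 6*x^2 - 37*x - 35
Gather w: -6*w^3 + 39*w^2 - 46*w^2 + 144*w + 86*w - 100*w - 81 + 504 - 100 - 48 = -6*w^3 - 7*w^2 + 130*w + 275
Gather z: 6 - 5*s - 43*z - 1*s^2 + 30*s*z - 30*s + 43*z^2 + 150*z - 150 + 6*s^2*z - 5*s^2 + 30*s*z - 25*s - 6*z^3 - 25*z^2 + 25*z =-6*s^2 - 60*s - 6*z^3 + 18*z^2 + z*(6*s^2 + 60*s + 132) - 144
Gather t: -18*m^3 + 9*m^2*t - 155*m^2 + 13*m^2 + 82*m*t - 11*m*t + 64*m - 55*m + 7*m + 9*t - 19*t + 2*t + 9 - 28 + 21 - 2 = -18*m^3 - 142*m^2 + 16*m + t*(9*m^2 + 71*m - 8)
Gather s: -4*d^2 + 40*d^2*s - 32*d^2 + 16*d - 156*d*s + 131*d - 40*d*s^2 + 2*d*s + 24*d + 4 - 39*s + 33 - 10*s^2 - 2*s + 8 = -36*d^2 + 171*d + s^2*(-40*d - 10) + s*(40*d^2 - 154*d - 41) + 45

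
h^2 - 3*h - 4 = (h - 4)*(h + 1)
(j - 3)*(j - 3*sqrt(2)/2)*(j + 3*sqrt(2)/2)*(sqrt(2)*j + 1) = sqrt(2)*j^4 - 3*sqrt(2)*j^3 + j^3 - 9*sqrt(2)*j^2/2 - 3*j^2 - 9*j/2 + 27*sqrt(2)*j/2 + 27/2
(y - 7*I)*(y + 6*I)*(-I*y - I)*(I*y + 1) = y^4 + y^3 - 2*I*y^3 + 41*y^2 - 2*I*y^2 + 41*y - 42*I*y - 42*I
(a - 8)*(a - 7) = a^2 - 15*a + 56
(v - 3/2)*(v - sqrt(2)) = v^2 - 3*v/2 - sqrt(2)*v + 3*sqrt(2)/2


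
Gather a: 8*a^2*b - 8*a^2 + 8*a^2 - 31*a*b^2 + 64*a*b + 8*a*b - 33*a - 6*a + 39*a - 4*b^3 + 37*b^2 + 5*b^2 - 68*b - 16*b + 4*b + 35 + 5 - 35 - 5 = 8*a^2*b + a*(-31*b^2 + 72*b) - 4*b^3 + 42*b^2 - 80*b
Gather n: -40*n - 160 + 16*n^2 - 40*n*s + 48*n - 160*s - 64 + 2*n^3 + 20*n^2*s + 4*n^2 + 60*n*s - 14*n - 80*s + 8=2*n^3 + n^2*(20*s + 20) + n*(20*s - 6) - 240*s - 216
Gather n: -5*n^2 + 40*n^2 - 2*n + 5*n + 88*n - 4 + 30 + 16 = 35*n^2 + 91*n + 42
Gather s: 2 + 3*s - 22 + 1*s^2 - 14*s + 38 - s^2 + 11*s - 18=0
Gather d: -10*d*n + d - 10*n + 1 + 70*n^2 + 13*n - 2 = d*(1 - 10*n) + 70*n^2 + 3*n - 1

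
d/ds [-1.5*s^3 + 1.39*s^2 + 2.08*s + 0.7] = -4.5*s^2 + 2.78*s + 2.08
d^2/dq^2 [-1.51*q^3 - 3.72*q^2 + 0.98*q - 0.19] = -9.06*q - 7.44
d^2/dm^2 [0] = 0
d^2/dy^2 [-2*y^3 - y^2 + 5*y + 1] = -12*y - 2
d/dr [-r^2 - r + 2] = -2*r - 1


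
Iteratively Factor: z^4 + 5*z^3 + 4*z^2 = (z + 4)*(z^3 + z^2) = z*(z + 4)*(z^2 + z) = z^2*(z + 4)*(z + 1)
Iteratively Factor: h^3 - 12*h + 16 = (h - 2)*(h^2 + 2*h - 8) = (h - 2)*(h + 4)*(h - 2)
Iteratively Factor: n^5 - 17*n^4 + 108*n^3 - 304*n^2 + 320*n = (n)*(n^4 - 17*n^3 + 108*n^2 - 304*n + 320) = n*(n - 4)*(n^3 - 13*n^2 + 56*n - 80) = n*(n - 4)^2*(n^2 - 9*n + 20) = n*(n - 5)*(n - 4)^2*(n - 4)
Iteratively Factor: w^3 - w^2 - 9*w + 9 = (w - 1)*(w^2 - 9) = (w - 1)*(w + 3)*(w - 3)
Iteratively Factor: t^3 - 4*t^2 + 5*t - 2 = (t - 1)*(t^2 - 3*t + 2) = (t - 2)*(t - 1)*(t - 1)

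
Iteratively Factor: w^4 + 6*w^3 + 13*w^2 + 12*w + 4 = (w + 1)*(w^3 + 5*w^2 + 8*w + 4) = (w + 1)*(w + 2)*(w^2 + 3*w + 2) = (w + 1)^2*(w + 2)*(w + 2)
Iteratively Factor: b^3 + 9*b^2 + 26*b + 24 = (b + 3)*(b^2 + 6*b + 8) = (b + 3)*(b + 4)*(b + 2)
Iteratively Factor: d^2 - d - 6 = (d + 2)*(d - 3)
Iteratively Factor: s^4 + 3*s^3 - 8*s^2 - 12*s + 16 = (s + 2)*(s^3 + s^2 - 10*s + 8) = (s - 1)*(s + 2)*(s^2 + 2*s - 8) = (s - 2)*(s - 1)*(s + 2)*(s + 4)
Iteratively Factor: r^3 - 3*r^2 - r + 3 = (r + 1)*(r^2 - 4*r + 3) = (r - 3)*(r + 1)*(r - 1)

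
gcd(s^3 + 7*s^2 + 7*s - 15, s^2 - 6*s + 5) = s - 1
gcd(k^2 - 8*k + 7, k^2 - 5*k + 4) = k - 1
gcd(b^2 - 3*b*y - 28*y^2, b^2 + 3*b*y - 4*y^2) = b + 4*y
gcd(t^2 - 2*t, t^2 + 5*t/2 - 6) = 1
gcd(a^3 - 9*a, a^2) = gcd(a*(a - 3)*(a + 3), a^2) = a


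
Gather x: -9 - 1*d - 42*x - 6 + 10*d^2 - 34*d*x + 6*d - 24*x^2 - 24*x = 10*d^2 + 5*d - 24*x^2 + x*(-34*d - 66) - 15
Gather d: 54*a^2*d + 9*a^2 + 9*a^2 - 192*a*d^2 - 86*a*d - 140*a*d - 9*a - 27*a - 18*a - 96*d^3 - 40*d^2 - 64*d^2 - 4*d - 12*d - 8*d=18*a^2 - 54*a - 96*d^3 + d^2*(-192*a - 104) + d*(54*a^2 - 226*a - 24)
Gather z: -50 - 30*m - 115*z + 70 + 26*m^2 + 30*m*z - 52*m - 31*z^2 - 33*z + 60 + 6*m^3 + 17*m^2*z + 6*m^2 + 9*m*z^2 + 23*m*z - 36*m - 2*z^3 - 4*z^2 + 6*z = 6*m^3 + 32*m^2 - 118*m - 2*z^3 + z^2*(9*m - 35) + z*(17*m^2 + 53*m - 142) + 80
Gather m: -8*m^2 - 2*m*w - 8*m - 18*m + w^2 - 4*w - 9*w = -8*m^2 + m*(-2*w - 26) + w^2 - 13*w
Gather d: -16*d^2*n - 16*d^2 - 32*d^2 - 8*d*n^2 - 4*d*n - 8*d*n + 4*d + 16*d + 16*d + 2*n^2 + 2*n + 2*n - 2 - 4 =d^2*(-16*n - 48) + d*(-8*n^2 - 12*n + 36) + 2*n^2 + 4*n - 6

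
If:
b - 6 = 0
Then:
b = 6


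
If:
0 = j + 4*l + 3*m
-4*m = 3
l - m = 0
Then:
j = 21/4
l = -3/4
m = -3/4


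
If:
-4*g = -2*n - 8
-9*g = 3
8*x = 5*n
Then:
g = -1/3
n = -14/3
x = -35/12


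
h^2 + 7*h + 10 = (h + 2)*(h + 5)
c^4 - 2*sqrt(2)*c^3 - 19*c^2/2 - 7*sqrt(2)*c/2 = c*(c - 7*sqrt(2)/2)*(c + sqrt(2)/2)*(c + sqrt(2))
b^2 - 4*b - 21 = (b - 7)*(b + 3)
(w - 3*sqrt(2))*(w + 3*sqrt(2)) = w^2 - 18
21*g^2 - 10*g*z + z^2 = (-7*g + z)*(-3*g + z)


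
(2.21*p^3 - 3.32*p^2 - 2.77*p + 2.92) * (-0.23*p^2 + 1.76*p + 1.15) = -0.5083*p^5 + 4.6532*p^4 - 2.6646*p^3 - 9.3648*p^2 + 1.9537*p + 3.358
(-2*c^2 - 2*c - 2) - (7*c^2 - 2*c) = -9*c^2 - 2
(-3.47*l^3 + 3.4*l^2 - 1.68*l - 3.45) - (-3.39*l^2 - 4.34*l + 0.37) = -3.47*l^3 + 6.79*l^2 + 2.66*l - 3.82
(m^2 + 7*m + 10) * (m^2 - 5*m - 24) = m^4 + 2*m^3 - 49*m^2 - 218*m - 240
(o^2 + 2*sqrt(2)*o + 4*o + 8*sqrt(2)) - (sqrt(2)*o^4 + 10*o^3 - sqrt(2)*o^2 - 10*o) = -sqrt(2)*o^4 - 10*o^3 + o^2 + sqrt(2)*o^2 + 2*sqrt(2)*o + 14*o + 8*sqrt(2)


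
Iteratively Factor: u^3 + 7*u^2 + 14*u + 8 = (u + 2)*(u^2 + 5*u + 4) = (u + 1)*(u + 2)*(u + 4)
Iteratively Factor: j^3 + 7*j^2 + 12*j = (j + 4)*(j^2 + 3*j) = j*(j + 4)*(j + 3)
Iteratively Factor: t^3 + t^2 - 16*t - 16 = (t - 4)*(t^2 + 5*t + 4) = (t - 4)*(t + 4)*(t + 1)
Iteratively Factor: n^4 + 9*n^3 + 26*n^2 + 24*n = (n + 3)*(n^3 + 6*n^2 + 8*n) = (n + 2)*(n + 3)*(n^2 + 4*n) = (n + 2)*(n + 3)*(n + 4)*(n)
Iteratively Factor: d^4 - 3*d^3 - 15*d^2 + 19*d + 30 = (d - 2)*(d^3 - d^2 - 17*d - 15) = (d - 2)*(d + 1)*(d^2 - 2*d - 15) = (d - 5)*(d - 2)*(d + 1)*(d + 3)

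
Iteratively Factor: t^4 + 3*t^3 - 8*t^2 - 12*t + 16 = (t - 1)*(t^3 + 4*t^2 - 4*t - 16) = (t - 2)*(t - 1)*(t^2 + 6*t + 8) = (t - 2)*(t - 1)*(t + 4)*(t + 2)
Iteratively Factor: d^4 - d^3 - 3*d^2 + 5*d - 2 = (d + 2)*(d^3 - 3*d^2 + 3*d - 1) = (d - 1)*(d + 2)*(d^2 - 2*d + 1) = (d - 1)^2*(d + 2)*(d - 1)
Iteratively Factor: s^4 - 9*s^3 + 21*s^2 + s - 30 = (s - 3)*(s^3 - 6*s^2 + 3*s + 10) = (s - 3)*(s - 2)*(s^2 - 4*s - 5) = (s - 3)*(s - 2)*(s + 1)*(s - 5)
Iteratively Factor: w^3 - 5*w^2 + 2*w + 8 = (w - 4)*(w^2 - w - 2) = (w - 4)*(w + 1)*(w - 2)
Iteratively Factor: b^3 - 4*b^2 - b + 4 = (b + 1)*(b^2 - 5*b + 4) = (b - 1)*(b + 1)*(b - 4)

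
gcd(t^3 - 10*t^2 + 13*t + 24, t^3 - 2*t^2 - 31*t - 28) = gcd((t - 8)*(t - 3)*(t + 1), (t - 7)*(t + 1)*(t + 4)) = t + 1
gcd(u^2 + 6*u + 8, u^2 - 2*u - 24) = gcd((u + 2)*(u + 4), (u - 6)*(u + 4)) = u + 4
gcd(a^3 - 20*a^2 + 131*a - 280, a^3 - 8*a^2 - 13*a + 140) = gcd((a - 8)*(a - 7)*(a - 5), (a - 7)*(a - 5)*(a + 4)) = a^2 - 12*a + 35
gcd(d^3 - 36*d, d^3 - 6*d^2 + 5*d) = d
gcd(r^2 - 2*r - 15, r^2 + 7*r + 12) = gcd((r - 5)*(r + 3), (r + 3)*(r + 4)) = r + 3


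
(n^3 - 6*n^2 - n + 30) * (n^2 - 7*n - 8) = n^5 - 13*n^4 + 33*n^3 + 85*n^2 - 202*n - 240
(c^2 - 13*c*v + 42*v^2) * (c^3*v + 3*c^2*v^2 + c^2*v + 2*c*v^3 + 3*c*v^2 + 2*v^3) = c^5*v - 10*c^4*v^2 + c^4*v + 5*c^3*v^3 - 10*c^3*v^2 + 100*c^2*v^4 + 5*c^2*v^3 + 84*c*v^5 + 100*c*v^4 + 84*v^5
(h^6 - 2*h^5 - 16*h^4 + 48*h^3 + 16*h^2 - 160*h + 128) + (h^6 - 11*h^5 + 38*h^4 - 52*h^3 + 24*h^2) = 2*h^6 - 13*h^5 + 22*h^4 - 4*h^3 + 40*h^2 - 160*h + 128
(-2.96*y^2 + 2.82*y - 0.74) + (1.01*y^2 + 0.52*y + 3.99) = -1.95*y^2 + 3.34*y + 3.25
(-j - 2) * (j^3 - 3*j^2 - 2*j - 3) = -j^4 + j^3 + 8*j^2 + 7*j + 6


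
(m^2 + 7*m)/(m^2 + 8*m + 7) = m/(m + 1)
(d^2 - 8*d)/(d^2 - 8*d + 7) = d*(d - 8)/(d^2 - 8*d + 7)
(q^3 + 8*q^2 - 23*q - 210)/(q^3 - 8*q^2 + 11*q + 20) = (q^2 + 13*q + 42)/(q^2 - 3*q - 4)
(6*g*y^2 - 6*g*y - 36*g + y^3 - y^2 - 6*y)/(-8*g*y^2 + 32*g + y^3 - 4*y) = (6*g*y - 18*g + y^2 - 3*y)/(-8*g*y + 16*g + y^2 - 2*y)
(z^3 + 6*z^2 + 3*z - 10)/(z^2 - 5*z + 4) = (z^2 + 7*z + 10)/(z - 4)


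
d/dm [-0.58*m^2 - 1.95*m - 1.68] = -1.16*m - 1.95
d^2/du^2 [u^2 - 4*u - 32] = 2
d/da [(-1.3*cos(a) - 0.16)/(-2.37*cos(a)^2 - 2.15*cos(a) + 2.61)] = (3.081*cos(a)^2 + 0.7584*cos(a) + 3.737)*sin(a)/(5.6169*cos(a)^4 + 10.191*cos(a)^3 - 7.7489*cos(a)^2 - 11.223*cos(a) + 6.8121)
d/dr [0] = 0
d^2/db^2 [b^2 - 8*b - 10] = 2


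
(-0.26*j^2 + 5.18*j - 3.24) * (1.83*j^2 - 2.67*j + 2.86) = -0.4758*j^4 + 10.1736*j^3 - 20.5034*j^2 + 23.4656*j - 9.2664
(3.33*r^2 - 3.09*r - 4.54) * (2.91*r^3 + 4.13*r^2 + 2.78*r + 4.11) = 9.6903*r^5 + 4.761*r^4 - 16.7157*r^3 - 13.6541*r^2 - 25.3211*r - 18.6594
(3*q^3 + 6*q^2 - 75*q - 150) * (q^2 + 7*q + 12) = 3*q^5 + 27*q^4 + 3*q^3 - 603*q^2 - 1950*q - 1800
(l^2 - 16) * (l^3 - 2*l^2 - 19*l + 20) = l^5 - 2*l^4 - 35*l^3 + 52*l^2 + 304*l - 320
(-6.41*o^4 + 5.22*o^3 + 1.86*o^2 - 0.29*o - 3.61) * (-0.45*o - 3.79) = 2.8845*o^5 + 21.9449*o^4 - 20.6208*o^3 - 6.9189*o^2 + 2.7236*o + 13.6819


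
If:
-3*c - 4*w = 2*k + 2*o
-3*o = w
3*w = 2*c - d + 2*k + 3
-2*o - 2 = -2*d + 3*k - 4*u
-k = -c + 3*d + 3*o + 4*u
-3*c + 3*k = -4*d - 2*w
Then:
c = -103/174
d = -71/116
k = -19/87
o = -77/348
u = 185/348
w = 77/116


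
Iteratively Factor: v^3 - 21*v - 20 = (v + 1)*(v^2 - v - 20) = (v + 1)*(v + 4)*(v - 5)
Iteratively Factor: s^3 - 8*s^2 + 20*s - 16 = (s - 2)*(s^2 - 6*s + 8) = (s - 2)^2*(s - 4)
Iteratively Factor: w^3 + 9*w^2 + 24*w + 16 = (w + 1)*(w^2 + 8*w + 16) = (w + 1)*(w + 4)*(w + 4)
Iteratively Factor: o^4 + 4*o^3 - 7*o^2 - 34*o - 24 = (o + 2)*(o^3 + 2*o^2 - 11*o - 12) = (o + 2)*(o + 4)*(o^2 - 2*o - 3) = (o + 1)*(o + 2)*(o + 4)*(o - 3)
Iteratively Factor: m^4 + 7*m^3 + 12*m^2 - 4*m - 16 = (m + 4)*(m^3 + 3*m^2 - 4) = (m + 2)*(m + 4)*(m^2 + m - 2) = (m - 1)*(m + 2)*(m + 4)*(m + 2)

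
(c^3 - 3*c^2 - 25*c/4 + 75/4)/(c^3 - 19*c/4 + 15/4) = (2*c^2 - 11*c + 15)/(2*c^2 - 5*c + 3)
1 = 1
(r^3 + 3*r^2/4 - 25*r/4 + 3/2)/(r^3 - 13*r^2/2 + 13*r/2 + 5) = (4*r^2 + 11*r - 3)/(2*(2*r^2 - 9*r - 5))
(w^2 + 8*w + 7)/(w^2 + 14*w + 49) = (w + 1)/(w + 7)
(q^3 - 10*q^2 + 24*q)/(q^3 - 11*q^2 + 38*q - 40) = q*(q - 6)/(q^2 - 7*q + 10)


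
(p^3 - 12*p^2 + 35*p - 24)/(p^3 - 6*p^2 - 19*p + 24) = (p - 3)/(p + 3)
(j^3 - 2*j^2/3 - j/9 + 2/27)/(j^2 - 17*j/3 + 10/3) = (j^2 - 1/9)/(j - 5)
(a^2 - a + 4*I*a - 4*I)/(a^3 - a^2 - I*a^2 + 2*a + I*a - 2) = (a + 4*I)/(a^2 - I*a + 2)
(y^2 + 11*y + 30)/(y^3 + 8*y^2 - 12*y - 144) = (y + 5)/(y^2 + 2*y - 24)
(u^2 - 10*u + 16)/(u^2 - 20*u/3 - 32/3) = 3*(u - 2)/(3*u + 4)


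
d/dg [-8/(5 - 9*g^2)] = -144*g/(9*g^2 - 5)^2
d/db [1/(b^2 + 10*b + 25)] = 2*(-b - 5)/(b^2 + 10*b + 25)^2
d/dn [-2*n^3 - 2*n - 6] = -6*n^2 - 2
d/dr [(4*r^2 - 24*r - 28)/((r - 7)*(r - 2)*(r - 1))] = 4*(-r^2 - 2*r + 5)/(r^4 - 6*r^3 + 13*r^2 - 12*r + 4)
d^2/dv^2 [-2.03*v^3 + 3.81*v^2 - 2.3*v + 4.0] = 7.62 - 12.18*v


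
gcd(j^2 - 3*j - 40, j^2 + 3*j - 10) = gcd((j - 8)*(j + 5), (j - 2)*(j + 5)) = j + 5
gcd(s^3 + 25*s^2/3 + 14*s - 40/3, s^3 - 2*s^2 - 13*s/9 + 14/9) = s - 2/3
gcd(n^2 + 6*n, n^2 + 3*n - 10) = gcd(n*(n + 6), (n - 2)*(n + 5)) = 1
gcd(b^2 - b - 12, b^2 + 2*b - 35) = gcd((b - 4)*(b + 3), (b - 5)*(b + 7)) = 1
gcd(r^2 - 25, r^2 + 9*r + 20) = r + 5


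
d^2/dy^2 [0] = 0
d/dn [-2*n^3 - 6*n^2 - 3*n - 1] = -6*n^2 - 12*n - 3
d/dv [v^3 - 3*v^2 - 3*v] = 3*v^2 - 6*v - 3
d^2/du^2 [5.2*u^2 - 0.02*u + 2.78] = 10.4000000000000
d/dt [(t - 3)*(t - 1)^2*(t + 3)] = 4*t^3 - 6*t^2 - 16*t + 18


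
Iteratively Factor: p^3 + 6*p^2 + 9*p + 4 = (p + 4)*(p^2 + 2*p + 1) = (p + 1)*(p + 4)*(p + 1)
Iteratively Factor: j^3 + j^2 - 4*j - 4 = (j - 2)*(j^2 + 3*j + 2) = (j - 2)*(j + 1)*(j + 2)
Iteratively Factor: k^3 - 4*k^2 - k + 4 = (k + 1)*(k^2 - 5*k + 4) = (k - 1)*(k + 1)*(k - 4)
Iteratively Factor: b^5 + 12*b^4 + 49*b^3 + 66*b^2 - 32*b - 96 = (b + 4)*(b^4 + 8*b^3 + 17*b^2 - 2*b - 24) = (b + 2)*(b + 4)*(b^3 + 6*b^2 + 5*b - 12) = (b - 1)*(b + 2)*(b + 4)*(b^2 + 7*b + 12) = (b - 1)*(b + 2)*(b + 4)^2*(b + 3)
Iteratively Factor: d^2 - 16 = (d + 4)*(d - 4)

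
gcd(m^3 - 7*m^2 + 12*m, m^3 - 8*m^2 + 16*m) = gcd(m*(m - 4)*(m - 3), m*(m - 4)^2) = m^2 - 4*m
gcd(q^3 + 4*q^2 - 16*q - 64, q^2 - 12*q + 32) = q - 4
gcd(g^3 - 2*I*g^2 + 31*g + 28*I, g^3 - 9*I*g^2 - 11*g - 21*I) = g^2 - 6*I*g + 7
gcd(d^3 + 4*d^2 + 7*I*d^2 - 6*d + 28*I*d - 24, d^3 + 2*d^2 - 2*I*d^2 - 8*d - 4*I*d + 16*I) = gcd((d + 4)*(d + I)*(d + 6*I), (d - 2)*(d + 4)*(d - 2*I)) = d + 4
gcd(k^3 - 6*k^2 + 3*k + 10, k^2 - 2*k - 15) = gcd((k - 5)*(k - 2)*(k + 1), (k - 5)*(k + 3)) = k - 5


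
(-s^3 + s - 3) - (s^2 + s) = -s^3 - s^2 - 3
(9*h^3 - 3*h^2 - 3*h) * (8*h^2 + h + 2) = 72*h^5 - 15*h^4 - 9*h^3 - 9*h^2 - 6*h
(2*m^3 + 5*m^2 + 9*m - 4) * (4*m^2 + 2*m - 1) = 8*m^5 + 24*m^4 + 44*m^3 - 3*m^2 - 17*m + 4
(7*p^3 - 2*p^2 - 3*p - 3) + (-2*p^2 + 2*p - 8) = 7*p^3 - 4*p^2 - p - 11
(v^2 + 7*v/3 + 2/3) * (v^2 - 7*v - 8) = v^4 - 14*v^3/3 - 71*v^2/3 - 70*v/3 - 16/3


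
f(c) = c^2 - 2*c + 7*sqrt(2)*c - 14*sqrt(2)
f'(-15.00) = -22.10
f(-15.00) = 86.71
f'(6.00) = 19.90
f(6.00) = 63.60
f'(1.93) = 11.76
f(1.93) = -0.83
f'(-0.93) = 6.04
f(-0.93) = -26.28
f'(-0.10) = 7.70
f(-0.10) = -20.58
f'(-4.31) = -0.72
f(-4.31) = -35.27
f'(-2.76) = 2.38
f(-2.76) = -33.98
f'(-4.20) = -0.50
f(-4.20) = -35.34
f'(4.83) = 17.56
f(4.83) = 41.68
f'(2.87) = 13.64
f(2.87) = 11.11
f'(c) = 2*c - 2 + 7*sqrt(2)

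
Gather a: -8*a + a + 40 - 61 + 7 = -7*a - 14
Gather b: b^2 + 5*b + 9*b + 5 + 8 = b^2 + 14*b + 13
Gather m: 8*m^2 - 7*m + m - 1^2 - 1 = 8*m^2 - 6*m - 2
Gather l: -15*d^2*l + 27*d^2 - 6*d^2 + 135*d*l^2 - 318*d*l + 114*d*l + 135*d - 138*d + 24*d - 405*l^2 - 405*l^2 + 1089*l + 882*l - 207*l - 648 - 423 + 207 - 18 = 21*d^2 + 21*d + l^2*(135*d - 810) + l*(-15*d^2 - 204*d + 1764) - 882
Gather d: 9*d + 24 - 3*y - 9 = 9*d - 3*y + 15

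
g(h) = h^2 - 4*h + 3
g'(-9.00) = -22.00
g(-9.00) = 120.00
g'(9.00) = 14.00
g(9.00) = 48.00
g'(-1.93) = -7.86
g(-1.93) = 14.44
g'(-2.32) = -8.64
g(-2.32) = 17.66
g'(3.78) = 3.56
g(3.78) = 2.17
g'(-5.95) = -15.90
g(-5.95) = 62.20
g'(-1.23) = -6.46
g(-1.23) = 9.43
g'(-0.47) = -4.94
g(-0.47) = 5.10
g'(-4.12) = -12.24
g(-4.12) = 36.45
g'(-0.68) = -5.36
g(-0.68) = 6.18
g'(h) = 2*h - 4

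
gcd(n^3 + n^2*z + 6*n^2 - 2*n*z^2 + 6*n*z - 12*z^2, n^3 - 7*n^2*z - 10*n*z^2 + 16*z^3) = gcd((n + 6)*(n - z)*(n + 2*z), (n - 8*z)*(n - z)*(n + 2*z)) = -n^2 - n*z + 2*z^2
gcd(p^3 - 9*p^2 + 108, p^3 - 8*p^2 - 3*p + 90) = p^2 - 3*p - 18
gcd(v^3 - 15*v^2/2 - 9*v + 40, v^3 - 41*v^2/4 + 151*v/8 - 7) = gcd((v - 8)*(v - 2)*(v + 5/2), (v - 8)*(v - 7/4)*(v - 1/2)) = v - 8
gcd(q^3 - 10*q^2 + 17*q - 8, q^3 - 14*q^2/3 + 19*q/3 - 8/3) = q^2 - 2*q + 1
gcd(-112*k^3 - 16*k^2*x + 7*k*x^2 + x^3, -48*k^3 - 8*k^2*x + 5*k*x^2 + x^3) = 4*k + x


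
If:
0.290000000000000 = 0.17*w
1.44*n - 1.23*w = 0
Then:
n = 1.46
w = 1.71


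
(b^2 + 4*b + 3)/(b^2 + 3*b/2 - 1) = 2*(b^2 + 4*b + 3)/(2*b^2 + 3*b - 2)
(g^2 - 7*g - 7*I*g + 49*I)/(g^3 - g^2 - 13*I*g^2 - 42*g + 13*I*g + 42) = (g - 7)/(g^2 - g*(1 + 6*I) + 6*I)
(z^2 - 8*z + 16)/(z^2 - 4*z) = (z - 4)/z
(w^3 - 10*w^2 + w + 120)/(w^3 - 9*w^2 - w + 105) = (w - 8)/(w - 7)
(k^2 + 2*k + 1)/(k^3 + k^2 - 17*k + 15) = (k^2 + 2*k + 1)/(k^3 + k^2 - 17*k + 15)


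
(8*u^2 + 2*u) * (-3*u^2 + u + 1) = -24*u^4 + 2*u^3 + 10*u^2 + 2*u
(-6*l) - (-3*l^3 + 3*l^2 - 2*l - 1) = 3*l^3 - 3*l^2 - 4*l + 1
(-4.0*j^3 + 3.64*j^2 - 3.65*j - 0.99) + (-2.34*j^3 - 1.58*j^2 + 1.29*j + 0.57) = -6.34*j^3 + 2.06*j^2 - 2.36*j - 0.42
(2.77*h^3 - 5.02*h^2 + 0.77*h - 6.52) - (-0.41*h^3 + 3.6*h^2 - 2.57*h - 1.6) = 3.18*h^3 - 8.62*h^2 + 3.34*h - 4.92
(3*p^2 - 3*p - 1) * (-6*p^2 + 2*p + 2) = -18*p^4 + 24*p^3 + 6*p^2 - 8*p - 2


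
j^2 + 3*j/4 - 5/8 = (j - 1/2)*(j + 5/4)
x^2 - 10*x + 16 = (x - 8)*(x - 2)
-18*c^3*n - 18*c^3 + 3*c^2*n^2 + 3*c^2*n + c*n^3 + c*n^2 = (-3*c + n)*(6*c + n)*(c*n + c)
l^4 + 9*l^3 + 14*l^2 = l^2*(l + 2)*(l + 7)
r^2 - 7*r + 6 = (r - 6)*(r - 1)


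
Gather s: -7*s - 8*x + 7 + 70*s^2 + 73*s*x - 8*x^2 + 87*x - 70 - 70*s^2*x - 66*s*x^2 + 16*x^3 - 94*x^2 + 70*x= s^2*(70 - 70*x) + s*(-66*x^2 + 73*x - 7) + 16*x^3 - 102*x^2 + 149*x - 63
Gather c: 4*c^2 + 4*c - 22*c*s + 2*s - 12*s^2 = 4*c^2 + c*(4 - 22*s) - 12*s^2 + 2*s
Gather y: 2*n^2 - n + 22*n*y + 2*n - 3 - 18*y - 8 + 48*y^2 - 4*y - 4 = 2*n^2 + n + 48*y^2 + y*(22*n - 22) - 15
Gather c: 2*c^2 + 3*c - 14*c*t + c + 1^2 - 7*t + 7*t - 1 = 2*c^2 + c*(4 - 14*t)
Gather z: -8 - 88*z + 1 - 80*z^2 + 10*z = -80*z^2 - 78*z - 7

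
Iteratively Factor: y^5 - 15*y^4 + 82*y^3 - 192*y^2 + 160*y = (y - 4)*(y^4 - 11*y^3 + 38*y^2 - 40*y) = (y - 5)*(y - 4)*(y^3 - 6*y^2 + 8*y) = y*(y - 5)*(y - 4)*(y^2 - 6*y + 8) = y*(y - 5)*(y - 4)*(y - 2)*(y - 4)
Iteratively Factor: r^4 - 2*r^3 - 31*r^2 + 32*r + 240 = (r + 4)*(r^3 - 6*r^2 - 7*r + 60) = (r - 5)*(r + 4)*(r^2 - r - 12) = (r - 5)*(r - 4)*(r + 4)*(r + 3)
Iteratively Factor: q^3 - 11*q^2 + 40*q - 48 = (q - 4)*(q^2 - 7*q + 12) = (q - 4)^2*(q - 3)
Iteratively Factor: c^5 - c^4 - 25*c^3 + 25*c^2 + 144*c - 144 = (c - 1)*(c^4 - 25*c^2 + 144) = (c - 4)*(c - 1)*(c^3 + 4*c^2 - 9*c - 36) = (c - 4)*(c - 3)*(c - 1)*(c^2 + 7*c + 12) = (c - 4)*(c - 3)*(c - 1)*(c + 4)*(c + 3)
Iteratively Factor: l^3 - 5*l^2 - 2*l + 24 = (l - 3)*(l^2 - 2*l - 8) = (l - 4)*(l - 3)*(l + 2)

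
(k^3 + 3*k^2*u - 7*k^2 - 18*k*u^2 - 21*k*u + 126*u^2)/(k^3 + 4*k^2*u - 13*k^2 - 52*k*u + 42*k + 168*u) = (k^2 + 3*k*u - 18*u^2)/(k^2 + 4*k*u - 6*k - 24*u)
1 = 1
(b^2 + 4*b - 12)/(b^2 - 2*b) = (b + 6)/b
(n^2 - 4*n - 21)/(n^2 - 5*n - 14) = (n + 3)/(n + 2)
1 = 1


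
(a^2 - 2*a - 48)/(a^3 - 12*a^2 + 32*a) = (a + 6)/(a*(a - 4))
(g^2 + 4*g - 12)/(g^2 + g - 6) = (g + 6)/(g + 3)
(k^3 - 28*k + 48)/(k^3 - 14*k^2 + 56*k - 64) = (k + 6)/(k - 8)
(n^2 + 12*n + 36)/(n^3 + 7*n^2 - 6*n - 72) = (n + 6)/(n^2 + n - 12)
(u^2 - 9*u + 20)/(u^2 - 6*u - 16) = (-u^2 + 9*u - 20)/(-u^2 + 6*u + 16)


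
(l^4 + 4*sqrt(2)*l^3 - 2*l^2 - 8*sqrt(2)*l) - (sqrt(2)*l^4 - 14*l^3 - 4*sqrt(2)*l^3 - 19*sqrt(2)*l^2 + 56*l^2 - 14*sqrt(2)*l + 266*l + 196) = -sqrt(2)*l^4 + l^4 + 8*sqrt(2)*l^3 + 14*l^3 - 58*l^2 + 19*sqrt(2)*l^2 - 266*l + 6*sqrt(2)*l - 196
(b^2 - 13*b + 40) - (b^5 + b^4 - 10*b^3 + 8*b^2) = -b^5 - b^4 + 10*b^3 - 7*b^2 - 13*b + 40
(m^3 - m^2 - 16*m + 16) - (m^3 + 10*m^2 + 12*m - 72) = -11*m^2 - 28*m + 88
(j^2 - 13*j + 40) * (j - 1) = j^3 - 14*j^2 + 53*j - 40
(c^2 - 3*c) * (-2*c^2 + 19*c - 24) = -2*c^4 + 25*c^3 - 81*c^2 + 72*c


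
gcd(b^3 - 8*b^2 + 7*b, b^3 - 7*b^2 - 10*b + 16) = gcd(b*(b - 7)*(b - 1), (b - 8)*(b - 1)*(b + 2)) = b - 1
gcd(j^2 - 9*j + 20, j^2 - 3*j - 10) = j - 5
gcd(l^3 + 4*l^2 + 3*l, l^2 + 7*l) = l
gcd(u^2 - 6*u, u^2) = u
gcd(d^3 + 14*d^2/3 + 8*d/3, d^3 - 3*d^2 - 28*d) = d^2 + 4*d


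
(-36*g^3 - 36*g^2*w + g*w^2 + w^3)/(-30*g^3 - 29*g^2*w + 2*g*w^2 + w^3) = (-6*g + w)/(-5*g + w)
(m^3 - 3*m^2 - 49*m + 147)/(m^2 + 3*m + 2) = (m^3 - 3*m^2 - 49*m + 147)/(m^2 + 3*m + 2)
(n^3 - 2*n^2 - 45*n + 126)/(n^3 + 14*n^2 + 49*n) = (n^2 - 9*n + 18)/(n*(n + 7))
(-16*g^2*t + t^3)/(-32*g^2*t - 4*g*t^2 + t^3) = (-4*g + t)/(-8*g + t)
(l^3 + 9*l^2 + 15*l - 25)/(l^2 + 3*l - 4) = (l^2 + 10*l + 25)/(l + 4)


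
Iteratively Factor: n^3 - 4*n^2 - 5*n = (n - 5)*(n^2 + n) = n*(n - 5)*(n + 1)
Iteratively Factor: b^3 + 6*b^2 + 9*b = (b + 3)*(b^2 + 3*b) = b*(b + 3)*(b + 3)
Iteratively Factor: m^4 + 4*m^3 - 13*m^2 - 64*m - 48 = (m - 4)*(m^3 + 8*m^2 + 19*m + 12) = (m - 4)*(m + 4)*(m^2 + 4*m + 3) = (m - 4)*(m + 1)*(m + 4)*(m + 3)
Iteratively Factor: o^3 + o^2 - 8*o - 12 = (o + 2)*(o^2 - o - 6) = (o + 2)^2*(o - 3)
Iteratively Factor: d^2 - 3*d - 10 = (d + 2)*(d - 5)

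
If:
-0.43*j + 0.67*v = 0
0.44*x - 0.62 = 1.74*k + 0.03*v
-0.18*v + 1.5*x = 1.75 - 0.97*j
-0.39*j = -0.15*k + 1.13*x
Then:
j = 5.76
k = -0.95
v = 3.70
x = -2.12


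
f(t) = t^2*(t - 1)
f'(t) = t^2 + 2*t*(t - 1) = t*(3*t - 2)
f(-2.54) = -22.84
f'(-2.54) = 24.43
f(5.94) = 174.30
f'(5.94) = 93.97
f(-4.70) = -125.91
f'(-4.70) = 75.67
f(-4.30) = -98.00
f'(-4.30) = 64.07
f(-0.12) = -0.02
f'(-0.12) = 0.28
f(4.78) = 86.37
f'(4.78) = 58.99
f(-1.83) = -9.48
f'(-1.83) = 13.71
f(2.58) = 10.52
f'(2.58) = 14.81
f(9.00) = 648.00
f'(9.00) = 225.00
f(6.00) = 180.00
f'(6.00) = 96.00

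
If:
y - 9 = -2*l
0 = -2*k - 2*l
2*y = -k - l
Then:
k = -9/2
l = 9/2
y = 0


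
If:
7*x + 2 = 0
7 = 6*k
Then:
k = 7/6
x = -2/7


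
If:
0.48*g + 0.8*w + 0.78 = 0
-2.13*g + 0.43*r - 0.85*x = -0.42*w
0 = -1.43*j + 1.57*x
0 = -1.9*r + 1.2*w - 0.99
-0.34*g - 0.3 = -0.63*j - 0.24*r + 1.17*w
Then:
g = -0.09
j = -0.86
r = -1.10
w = -0.92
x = -0.79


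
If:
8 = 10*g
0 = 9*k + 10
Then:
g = 4/5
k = -10/9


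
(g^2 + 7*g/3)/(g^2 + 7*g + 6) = g*(3*g + 7)/(3*(g^2 + 7*g + 6))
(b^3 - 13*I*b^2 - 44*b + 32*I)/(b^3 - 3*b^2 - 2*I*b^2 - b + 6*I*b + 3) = (b^2 - 12*I*b - 32)/(b^2 - b*(3 + I) + 3*I)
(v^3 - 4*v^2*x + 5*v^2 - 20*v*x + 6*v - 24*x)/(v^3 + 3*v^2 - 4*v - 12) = (v - 4*x)/(v - 2)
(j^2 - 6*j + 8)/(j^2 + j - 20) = (j - 2)/(j + 5)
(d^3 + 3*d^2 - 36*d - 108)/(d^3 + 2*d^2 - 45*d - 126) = (d - 6)/(d - 7)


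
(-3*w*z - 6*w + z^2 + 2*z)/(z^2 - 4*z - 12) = (-3*w + z)/(z - 6)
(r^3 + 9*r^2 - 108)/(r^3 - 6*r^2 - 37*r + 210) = (r^2 + 3*r - 18)/(r^2 - 12*r + 35)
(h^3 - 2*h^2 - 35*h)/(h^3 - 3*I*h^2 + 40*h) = (h^2 - 2*h - 35)/(h^2 - 3*I*h + 40)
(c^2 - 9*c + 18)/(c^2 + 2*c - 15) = (c - 6)/(c + 5)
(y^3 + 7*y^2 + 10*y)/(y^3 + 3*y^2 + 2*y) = (y + 5)/(y + 1)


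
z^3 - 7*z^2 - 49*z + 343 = (z - 7)^2*(z + 7)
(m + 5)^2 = m^2 + 10*m + 25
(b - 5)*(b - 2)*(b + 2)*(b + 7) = b^4 + 2*b^3 - 39*b^2 - 8*b + 140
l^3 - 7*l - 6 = (l - 3)*(l + 1)*(l + 2)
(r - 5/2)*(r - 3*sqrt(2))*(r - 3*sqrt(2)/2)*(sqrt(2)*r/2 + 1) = sqrt(2)*r^4/2 - 7*r^3/2 - 5*sqrt(2)*r^3/4 + 35*r^2/4 + 9*r - 45/2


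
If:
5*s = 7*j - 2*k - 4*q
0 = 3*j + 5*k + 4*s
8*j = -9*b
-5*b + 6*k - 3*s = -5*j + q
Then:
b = -1112*s/683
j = 1251*s/683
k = -1297*s/683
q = 1984*s/683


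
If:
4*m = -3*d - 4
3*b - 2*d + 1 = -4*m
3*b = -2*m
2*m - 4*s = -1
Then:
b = 11/21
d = -2/7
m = -11/14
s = -1/7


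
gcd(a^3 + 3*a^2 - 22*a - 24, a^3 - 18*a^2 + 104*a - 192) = a - 4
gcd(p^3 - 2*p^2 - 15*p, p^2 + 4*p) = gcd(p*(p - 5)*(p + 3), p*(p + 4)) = p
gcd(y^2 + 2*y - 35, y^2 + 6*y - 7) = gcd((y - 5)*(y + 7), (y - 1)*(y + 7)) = y + 7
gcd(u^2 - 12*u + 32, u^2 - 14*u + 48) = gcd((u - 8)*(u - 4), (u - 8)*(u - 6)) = u - 8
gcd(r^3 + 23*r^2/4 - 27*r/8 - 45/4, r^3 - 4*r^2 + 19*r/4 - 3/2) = r - 3/2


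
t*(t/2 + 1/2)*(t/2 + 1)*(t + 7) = t^4/4 + 5*t^3/2 + 23*t^2/4 + 7*t/2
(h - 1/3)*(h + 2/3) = h^2 + h/3 - 2/9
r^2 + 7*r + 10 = (r + 2)*(r + 5)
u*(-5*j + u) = -5*j*u + u^2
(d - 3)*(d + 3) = d^2 - 9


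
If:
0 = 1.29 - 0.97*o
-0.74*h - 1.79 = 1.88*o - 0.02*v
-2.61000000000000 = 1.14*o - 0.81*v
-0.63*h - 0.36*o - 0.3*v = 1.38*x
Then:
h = -5.66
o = 1.33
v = 5.09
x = 1.13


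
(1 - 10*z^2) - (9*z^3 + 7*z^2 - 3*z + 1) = -9*z^3 - 17*z^2 + 3*z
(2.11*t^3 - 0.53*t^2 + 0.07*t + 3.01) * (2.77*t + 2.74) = 5.8447*t^4 + 4.3133*t^3 - 1.2583*t^2 + 8.5295*t + 8.2474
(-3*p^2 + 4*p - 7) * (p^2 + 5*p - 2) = -3*p^4 - 11*p^3 + 19*p^2 - 43*p + 14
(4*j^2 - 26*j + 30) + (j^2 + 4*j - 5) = 5*j^2 - 22*j + 25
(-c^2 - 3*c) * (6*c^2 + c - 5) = -6*c^4 - 19*c^3 + 2*c^2 + 15*c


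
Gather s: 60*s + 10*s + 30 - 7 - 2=70*s + 21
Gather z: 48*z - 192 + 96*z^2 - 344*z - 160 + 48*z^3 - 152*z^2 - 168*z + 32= 48*z^3 - 56*z^2 - 464*z - 320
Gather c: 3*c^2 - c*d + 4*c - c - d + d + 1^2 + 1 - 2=3*c^2 + c*(3 - d)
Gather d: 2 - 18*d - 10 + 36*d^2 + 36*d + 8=36*d^2 + 18*d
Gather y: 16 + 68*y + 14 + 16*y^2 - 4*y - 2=16*y^2 + 64*y + 28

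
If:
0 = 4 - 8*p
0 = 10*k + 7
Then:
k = -7/10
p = 1/2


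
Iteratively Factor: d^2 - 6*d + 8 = (d - 2)*(d - 4)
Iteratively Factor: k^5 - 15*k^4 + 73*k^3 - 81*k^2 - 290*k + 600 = (k - 5)*(k^4 - 10*k^3 + 23*k^2 + 34*k - 120) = (k - 5)*(k - 4)*(k^3 - 6*k^2 - k + 30) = (k - 5)*(k - 4)*(k + 2)*(k^2 - 8*k + 15) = (k - 5)*(k - 4)*(k - 3)*(k + 2)*(k - 5)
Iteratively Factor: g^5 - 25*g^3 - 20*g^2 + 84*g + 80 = (g - 5)*(g^4 + 5*g^3 - 20*g - 16) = (g - 5)*(g + 2)*(g^3 + 3*g^2 - 6*g - 8) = (g - 5)*(g + 2)*(g + 4)*(g^2 - g - 2) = (g - 5)*(g + 1)*(g + 2)*(g + 4)*(g - 2)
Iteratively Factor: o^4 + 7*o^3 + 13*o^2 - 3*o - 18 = (o + 3)*(o^3 + 4*o^2 + o - 6) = (o + 3)^2*(o^2 + o - 2) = (o - 1)*(o + 3)^2*(o + 2)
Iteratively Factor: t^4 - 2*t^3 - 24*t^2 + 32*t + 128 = (t - 4)*(t^3 + 2*t^2 - 16*t - 32) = (t - 4)*(t + 2)*(t^2 - 16) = (t - 4)^2*(t + 2)*(t + 4)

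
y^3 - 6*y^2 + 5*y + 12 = (y - 4)*(y - 3)*(y + 1)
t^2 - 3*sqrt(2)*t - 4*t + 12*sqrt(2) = (t - 4)*(t - 3*sqrt(2))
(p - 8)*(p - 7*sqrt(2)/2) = p^2 - 8*p - 7*sqrt(2)*p/2 + 28*sqrt(2)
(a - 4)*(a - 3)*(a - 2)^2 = a^4 - 11*a^3 + 44*a^2 - 76*a + 48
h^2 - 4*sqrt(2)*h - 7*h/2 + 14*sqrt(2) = (h - 7/2)*(h - 4*sqrt(2))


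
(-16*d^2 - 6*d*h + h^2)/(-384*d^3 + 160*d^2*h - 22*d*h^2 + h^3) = (2*d + h)/(48*d^2 - 14*d*h + h^2)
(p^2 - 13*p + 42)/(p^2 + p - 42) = (p - 7)/(p + 7)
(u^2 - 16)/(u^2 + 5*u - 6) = (u^2 - 16)/(u^2 + 5*u - 6)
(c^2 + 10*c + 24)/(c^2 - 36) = (c + 4)/(c - 6)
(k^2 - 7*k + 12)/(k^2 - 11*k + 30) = (k^2 - 7*k + 12)/(k^2 - 11*k + 30)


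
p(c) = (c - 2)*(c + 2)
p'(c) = 2*c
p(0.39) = -3.85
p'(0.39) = 0.78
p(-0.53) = -3.72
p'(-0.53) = -1.06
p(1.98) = -0.08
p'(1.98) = 3.96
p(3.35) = 7.22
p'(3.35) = 6.70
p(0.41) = -3.83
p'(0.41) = 0.82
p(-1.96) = -0.16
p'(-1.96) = -3.92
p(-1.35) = -2.18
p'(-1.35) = -2.70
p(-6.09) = 33.09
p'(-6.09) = -12.18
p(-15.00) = 221.00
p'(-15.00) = -30.00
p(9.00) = 77.00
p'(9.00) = 18.00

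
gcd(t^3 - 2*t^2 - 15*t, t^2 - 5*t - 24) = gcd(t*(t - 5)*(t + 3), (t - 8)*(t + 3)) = t + 3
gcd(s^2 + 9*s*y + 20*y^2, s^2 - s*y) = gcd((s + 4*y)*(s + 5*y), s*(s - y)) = 1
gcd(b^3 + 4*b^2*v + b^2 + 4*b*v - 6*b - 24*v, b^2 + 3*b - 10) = b - 2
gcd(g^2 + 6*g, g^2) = g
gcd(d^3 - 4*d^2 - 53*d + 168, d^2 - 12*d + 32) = d - 8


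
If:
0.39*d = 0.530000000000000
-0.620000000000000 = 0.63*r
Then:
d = 1.36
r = -0.98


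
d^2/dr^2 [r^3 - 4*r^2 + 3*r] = 6*r - 8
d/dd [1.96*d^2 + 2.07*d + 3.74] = 3.92*d + 2.07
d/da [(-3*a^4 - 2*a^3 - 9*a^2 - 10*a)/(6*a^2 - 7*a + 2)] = (-36*a^5 + 51*a^4 + 4*a^3 + 111*a^2 - 36*a - 20)/(36*a^4 - 84*a^3 + 73*a^2 - 28*a + 4)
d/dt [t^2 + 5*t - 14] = 2*t + 5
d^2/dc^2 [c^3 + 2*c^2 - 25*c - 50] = 6*c + 4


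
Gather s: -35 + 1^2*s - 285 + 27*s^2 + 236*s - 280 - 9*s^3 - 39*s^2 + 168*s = -9*s^3 - 12*s^2 + 405*s - 600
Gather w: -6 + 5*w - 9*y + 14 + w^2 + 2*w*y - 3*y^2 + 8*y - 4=w^2 + w*(2*y + 5) - 3*y^2 - y + 4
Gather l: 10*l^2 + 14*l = 10*l^2 + 14*l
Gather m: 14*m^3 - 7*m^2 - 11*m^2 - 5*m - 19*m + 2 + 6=14*m^3 - 18*m^2 - 24*m + 8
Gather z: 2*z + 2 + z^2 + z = z^2 + 3*z + 2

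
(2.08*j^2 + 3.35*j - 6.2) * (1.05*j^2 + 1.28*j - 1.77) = 2.184*j^4 + 6.1799*j^3 - 5.9036*j^2 - 13.8655*j + 10.974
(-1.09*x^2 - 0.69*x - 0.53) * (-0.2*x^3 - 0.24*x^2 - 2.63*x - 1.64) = 0.218*x^5 + 0.3996*x^4 + 3.1383*x^3 + 3.7295*x^2 + 2.5255*x + 0.8692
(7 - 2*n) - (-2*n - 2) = 9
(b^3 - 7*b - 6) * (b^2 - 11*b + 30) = b^5 - 11*b^4 + 23*b^3 + 71*b^2 - 144*b - 180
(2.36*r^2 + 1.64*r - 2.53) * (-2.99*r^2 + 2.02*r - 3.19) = -7.0564*r^4 - 0.1364*r^3 + 3.3491*r^2 - 10.3422*r + 8.0707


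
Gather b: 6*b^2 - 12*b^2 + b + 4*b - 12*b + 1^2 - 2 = -6*b^2 - 7*b - 1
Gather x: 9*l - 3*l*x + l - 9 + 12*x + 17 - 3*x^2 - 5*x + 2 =10*l - 3*x^2 + x*(7 - 3*l) + 10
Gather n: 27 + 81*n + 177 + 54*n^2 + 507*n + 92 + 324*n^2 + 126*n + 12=378*n^2 + 714*n + 308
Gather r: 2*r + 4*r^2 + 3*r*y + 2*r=4*r^2 + r*(3*y + 4)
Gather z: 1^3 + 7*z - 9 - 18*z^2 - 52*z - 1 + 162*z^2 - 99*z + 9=144*z^2 - 144*z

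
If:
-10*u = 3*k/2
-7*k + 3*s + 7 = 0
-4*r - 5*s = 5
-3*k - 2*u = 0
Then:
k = 0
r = 5/3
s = -7/3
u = 0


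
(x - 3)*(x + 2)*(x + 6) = x^3 + 5*x^2 - 12*x - 36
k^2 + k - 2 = (k - 1)*(k + 2)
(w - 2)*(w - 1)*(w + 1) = w^3 - 2*w^2 - w + 2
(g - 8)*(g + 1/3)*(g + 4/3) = g^3 - 19*g^2/3 - 116*g/9 - 32/9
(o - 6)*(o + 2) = o^2 - 4*o - 12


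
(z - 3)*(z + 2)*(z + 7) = z^3 + 6*z^2 - 13*z - 42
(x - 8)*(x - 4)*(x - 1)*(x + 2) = x^4 - 11*x^3 + 18*x^2 + 56*x - 64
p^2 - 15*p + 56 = (p - 8)*(p - 7)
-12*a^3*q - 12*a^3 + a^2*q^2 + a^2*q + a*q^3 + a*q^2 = (-3*a + q)*(4*a + q)*(a*q + a)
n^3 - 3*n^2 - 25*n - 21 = (n - 7)*(n + 1)*(n + 3)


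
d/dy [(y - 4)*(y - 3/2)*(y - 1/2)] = 3*y^2 - 12*y + 35/4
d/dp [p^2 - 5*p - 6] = 2*p - 5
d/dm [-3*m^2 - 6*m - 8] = -6*m - 6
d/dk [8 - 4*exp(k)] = -4*exp(k)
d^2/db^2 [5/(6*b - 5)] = 360/(6*b - 5)^3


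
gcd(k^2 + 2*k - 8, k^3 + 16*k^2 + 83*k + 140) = k + 4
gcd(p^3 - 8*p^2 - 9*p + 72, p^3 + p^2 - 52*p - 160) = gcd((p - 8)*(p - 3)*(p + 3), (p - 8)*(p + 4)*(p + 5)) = p - 8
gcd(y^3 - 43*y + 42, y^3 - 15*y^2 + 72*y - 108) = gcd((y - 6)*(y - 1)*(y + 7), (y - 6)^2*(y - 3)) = y - 6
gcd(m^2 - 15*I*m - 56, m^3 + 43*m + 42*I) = m - 7*I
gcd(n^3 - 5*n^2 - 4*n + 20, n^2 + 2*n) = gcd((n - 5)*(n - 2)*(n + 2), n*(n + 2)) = n + 2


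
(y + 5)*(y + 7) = y^2 + 12*y + 35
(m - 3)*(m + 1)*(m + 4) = m^3 + 2*m^2 - 11*m - 12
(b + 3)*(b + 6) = b^2 + 9*b + 18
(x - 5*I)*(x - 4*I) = x^2 - 9*I*x - 20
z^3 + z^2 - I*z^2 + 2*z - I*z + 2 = (z + 1)*(z - 2*I)*(z + I)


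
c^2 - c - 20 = (c - 5)*(c + 4)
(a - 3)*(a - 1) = a^2 - 4*a + 3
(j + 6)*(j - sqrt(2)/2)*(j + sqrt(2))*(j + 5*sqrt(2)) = j^4 + 6*j^3 + 11*sqrt(2)*j^3/2 + 4*j^2 + 33*sqrt(2)*j^2 - 5*sqrt(2)*j + 24*j - 30*sqrt(2)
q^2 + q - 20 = (q - 4)*(q + 5)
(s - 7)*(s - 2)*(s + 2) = s^3 - 7*s^2 - 4*s + 28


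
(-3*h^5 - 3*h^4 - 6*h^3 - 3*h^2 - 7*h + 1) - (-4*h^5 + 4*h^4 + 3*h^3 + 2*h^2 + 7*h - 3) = h^5 - 7*h^4 - 9*h^3 - 5*h^2 - 14*h + 4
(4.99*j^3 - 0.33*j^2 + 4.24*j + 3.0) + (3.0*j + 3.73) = 4.99*j^3 - 0.33*j^2 + 7.24*j + 6.73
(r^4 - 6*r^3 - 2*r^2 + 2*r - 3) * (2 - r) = -r^5 + 8*r^4 - 10*r^3 - 6*r^2 + 7*r - 6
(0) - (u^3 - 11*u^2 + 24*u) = -u^3 + 11*u^2 - 24*u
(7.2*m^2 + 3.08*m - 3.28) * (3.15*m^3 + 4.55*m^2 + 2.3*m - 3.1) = 22.68*m^5 + 42.462*m^4 + 20.242*m^3 - 30.16*m^2 - 17.092*m + 10.168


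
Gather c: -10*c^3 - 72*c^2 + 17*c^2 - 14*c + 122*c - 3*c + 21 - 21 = -10*c^3 - 55*c^2 + 105*c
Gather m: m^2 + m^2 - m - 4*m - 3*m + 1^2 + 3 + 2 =2*m^2 - 8*m + 6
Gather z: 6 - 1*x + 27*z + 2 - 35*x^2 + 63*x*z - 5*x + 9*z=-35*x^2 - 6*x + z*(63*x + 36) + 8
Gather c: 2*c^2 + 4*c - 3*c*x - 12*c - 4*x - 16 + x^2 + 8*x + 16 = 2*c^2 + c*(-3*x - 8) + x^2 + 4*x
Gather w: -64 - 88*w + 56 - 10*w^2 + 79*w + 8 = -10*w^2 - 9*w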